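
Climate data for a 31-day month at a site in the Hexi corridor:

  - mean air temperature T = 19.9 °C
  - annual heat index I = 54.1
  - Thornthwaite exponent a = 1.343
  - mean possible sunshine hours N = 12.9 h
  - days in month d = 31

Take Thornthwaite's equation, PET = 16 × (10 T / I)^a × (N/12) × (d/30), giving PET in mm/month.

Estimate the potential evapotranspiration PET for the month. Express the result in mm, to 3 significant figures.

102 mm

10T/I = 10 × 19.9 / 54.1 = 3.6784
(10T/I)^a = 3.6784^1.343 = 5.7502
Uncorrected PET = 16 × 5.7502 = 92.003 mm
Correction = (N/12)(d/30) = (12.9/12)(31/30) = 1.1108
PET = 92.003 × 1.1108 = 102.197 mm/month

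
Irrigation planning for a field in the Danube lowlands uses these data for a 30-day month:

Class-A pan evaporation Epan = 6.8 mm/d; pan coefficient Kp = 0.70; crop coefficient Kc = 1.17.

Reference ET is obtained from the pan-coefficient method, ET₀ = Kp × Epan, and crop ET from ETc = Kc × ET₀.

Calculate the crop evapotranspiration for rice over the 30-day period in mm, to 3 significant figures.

167 mm

ET₀ = 0.70 × 6.8 = 4.7600 mm/d
ETc = Kc × ET₀ = 1.17 × 4.7600 = 5.5692 mm/d
Over 30 days: 5.5692 × 30 = 167.076 mm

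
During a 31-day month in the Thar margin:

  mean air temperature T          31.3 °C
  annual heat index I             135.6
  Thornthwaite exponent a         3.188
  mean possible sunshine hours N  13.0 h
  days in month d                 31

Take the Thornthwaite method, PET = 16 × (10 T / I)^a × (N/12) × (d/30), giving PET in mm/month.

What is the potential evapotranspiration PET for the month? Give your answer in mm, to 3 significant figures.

10T/I = 10 × 31.3 / 135.6 = 2.3083
(10T/I)^a = 2.3083^3.188 = 14.3938
Uncorrected PET = 16 × 14.3938 = 230.301 mm
Correction = (N/12)(d/30) = (13.0/12)(31/30) = 1.1194
PET = 230.301 × 1.1194 = 257.799 mm/month

258 mm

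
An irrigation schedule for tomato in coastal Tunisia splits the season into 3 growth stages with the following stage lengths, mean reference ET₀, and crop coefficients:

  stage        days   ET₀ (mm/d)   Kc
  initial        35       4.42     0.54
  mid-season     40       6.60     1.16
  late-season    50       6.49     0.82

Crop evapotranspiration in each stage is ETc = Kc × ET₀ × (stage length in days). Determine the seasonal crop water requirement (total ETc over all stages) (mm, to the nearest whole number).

656 mm

initial: 0.54 × 4.42 × 35 = 83.54 mm
mid-season: 1.16 × 6.60 × 40 = 306.24 mm
late-season: 0.82 × 6.49 × 50 = 266.09 mm
Seasonal total = 655.87 mm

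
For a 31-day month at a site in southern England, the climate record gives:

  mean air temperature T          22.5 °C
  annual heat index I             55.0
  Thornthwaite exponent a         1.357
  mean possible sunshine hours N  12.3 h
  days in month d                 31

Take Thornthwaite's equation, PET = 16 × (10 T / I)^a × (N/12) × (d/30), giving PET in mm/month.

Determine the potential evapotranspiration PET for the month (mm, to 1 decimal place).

10T/I = 10 × 22.5 / 55.0 = 4.0909
(10T/I)^a = 4.0909^1.357 = 6.7645
Uncorrected PET = 16 × 6.7645 = 108.232 mm
Correction = (N/12)(d/30) = (12.3/12)(31/30) = 1.0592
PET = 108.232 × 1.0592 = 114.639 mm/month

114.6 mm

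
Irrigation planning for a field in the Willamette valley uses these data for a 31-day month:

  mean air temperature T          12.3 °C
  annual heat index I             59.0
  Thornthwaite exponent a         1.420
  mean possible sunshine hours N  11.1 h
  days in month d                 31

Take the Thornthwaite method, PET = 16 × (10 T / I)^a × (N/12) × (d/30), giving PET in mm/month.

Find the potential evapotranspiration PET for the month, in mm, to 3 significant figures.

10T/I = 10 × 12.3 / 59.0 = 2.0847
(10T/I)^a = 2.0847^1.420 = 2.8382
Uncorrected PET = 16 × 2.8382 = 45.411 mm
Correction = (N/12)(d/30) = (11.1/12)(31/30) = 0.9558
PET = 45.411 × 0.9558 = 43.404 mm/month

43.4 mm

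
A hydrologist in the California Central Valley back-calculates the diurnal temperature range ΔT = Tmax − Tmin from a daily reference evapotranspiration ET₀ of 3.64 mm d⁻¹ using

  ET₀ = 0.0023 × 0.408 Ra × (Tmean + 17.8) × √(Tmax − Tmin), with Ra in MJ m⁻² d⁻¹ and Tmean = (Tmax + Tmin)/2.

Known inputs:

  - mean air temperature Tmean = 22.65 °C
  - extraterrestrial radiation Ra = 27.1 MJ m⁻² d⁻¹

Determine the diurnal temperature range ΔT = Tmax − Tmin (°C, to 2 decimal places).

√ΔT = ET₀ / [0.0023 × 0.408 × Ra × (Tmean+17.8)] = 3.64 / (0.0023 × 11.0568 × 40.45) = 3.5386
ΔT = 3.5386² = 12.522 °C

12.52 °C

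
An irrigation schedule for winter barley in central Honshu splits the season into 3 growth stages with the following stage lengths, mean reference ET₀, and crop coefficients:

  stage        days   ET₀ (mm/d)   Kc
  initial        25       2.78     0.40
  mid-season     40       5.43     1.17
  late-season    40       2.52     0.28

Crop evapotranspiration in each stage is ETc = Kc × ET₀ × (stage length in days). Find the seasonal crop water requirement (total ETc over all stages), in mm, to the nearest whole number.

310 mm

initial: 0.40 × 2.78 × 25 = 27.80 mm
mid-season: 1.17 × 5.43 × 40 = 254.12 mm
late-season: 0.28 × 2.52 × 40 = 28.22 mm
Seasonal total = 310.14 mm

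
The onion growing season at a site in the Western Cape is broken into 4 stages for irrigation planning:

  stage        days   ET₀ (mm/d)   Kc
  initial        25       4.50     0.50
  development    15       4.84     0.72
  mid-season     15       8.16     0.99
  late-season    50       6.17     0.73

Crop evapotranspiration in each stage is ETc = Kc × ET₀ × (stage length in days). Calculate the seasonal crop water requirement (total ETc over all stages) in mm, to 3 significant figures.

initial: 0.50 × 4.50 × 25 = 56.25 mm
development: 0.72 × 4.84 × 15 = 52.27 mm
mid-season: 0.99 × 8.16 × 15 = 121.18 mm
late-season: 0.73 × 6.17 × 50 = 225.21 mm
Seasonal total = 454.91 mm

455 mm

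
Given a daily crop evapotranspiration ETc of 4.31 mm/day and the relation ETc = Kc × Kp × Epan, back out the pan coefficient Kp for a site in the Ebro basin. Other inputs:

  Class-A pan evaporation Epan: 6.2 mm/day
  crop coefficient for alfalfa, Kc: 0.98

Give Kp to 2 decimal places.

0.71

ETc = Kc × Kp × Epan  ⇒  Kp = ETc / (Kc × Epan)
Kp = 4.31 / (0.98 × 6.2) = 4.31 / 6.076 = 0.7093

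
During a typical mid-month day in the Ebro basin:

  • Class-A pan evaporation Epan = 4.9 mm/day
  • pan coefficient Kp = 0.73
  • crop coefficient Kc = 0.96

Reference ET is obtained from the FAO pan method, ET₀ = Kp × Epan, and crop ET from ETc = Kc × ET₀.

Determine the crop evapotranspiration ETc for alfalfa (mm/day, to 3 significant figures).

ET₀ = 0.73 × 4.9 = 3.5770 mm/d
ETc = Kc × ET₀ = 0.96 × 3.5770 = 3.4339 mm/d

3.43 mm/day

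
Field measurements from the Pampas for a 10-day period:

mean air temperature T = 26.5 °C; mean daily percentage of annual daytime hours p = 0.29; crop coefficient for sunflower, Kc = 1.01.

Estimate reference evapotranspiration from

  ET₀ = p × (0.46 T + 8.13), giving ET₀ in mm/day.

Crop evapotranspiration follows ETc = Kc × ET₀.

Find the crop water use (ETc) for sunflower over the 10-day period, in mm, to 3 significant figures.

59.5 mm

ET₀ = 0.29 × (0.46 × 26.5 + 8.13) = 0.29 × 20.320 = 5.8928 mm/d
ETc = Kc × ET₀ = 1.01 × 5.8928 = 5.9517 mm/d
Over 10 days: 5.9517 × 10 = 59.517 mm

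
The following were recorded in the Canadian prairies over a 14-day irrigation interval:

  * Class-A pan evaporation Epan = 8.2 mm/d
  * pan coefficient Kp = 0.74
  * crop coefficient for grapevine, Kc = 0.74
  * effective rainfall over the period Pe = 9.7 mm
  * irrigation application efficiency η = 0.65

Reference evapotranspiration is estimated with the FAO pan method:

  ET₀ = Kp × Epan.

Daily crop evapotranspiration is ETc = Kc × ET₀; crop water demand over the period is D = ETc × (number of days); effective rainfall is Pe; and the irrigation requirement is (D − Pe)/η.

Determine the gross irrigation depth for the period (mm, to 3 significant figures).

ET₀ = 0.74 × 8.2 = 6.0680 mm/d
ETc = Kc × ET₀ = 0.74 × 6.0680 = 4.4903 mm/d
Crop demand D = ETc × 14 d = 4.4903 × 14 = 62.864 mm
D − Pe = 62.864 − 9.7 = 53.164 mm
Gross irrigation = 53.164 / 0.65 = 81.791 mm

81.8 mm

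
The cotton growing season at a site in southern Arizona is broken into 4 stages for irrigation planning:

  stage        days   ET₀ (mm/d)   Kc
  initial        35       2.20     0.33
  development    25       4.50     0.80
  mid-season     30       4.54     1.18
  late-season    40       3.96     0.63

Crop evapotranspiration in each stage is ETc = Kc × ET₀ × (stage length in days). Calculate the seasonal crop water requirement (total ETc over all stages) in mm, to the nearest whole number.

initial: 0.33 × 2.20 × 35 = 25.41 mm
development: 0.80 × 4.50 × 25 = 90.00 mm
mid-season: 1.18 × 4.54 × 30 = 160.72 mm
late-season: 0.63 × 3.96 × 40 = 99.79 mm
Seasonal total = 375.92 mm

376 mm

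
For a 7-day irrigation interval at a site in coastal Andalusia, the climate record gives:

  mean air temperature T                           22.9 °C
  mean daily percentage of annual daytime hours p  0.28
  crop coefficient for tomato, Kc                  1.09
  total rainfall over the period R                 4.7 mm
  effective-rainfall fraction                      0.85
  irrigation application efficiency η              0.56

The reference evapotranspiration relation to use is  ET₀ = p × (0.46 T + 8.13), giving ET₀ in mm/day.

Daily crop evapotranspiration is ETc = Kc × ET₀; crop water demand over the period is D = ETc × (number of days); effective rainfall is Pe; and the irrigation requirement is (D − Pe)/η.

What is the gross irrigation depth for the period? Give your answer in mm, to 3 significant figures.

ET₀ = 0.28 × (0.46 × 22.9 + 8.13) = 0.28 × 18.664 = 5.2259 mm/d
ETc = Kc × ET₀ = 1.09 × 5.2259 = 5.6962 mm/d
Crop demand D = ETc × 7 d = 5.6962 × 7 = 39.873 mm
Pe = 0.85 × 4.7 = 3.995 mm
D − Pe = 39.873 − 3.995 = 35.878 mm
Gross irrigation = 35.878 / 0.56 = 64.068 mm

64.1 mm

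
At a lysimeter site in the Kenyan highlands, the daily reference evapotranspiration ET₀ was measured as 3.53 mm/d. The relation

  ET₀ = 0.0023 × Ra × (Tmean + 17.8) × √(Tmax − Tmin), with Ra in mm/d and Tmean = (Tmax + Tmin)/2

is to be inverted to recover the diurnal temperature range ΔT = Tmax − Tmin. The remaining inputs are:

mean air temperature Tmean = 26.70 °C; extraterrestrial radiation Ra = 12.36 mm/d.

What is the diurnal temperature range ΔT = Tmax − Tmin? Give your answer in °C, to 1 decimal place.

√ΔT = ET₀ / [0.0023 × Ra × (Tmean+17.8)] = 3.53 / (0.0023 × 12.36 × 44.50) = 2.7904
ΔT = 2.7904² = 7.786 °C

7.8 °C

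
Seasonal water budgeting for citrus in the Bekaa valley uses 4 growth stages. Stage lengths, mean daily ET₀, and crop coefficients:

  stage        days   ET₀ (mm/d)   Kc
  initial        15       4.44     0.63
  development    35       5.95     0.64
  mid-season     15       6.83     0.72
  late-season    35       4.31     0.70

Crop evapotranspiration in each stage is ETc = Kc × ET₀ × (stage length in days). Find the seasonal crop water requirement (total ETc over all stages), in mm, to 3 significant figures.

initial: 0.63 × 4.44 × 15 = 41.96 mm
development: 0.64 × 5.95 × 35 = 133.28 mm
mid-season: 0.72 × 6.83 × 15 = 73.76 mm
late-season: 0.70 × 4.31 × 35 = 105.60 mm
Seasonal total = 354.60 mm

355 mm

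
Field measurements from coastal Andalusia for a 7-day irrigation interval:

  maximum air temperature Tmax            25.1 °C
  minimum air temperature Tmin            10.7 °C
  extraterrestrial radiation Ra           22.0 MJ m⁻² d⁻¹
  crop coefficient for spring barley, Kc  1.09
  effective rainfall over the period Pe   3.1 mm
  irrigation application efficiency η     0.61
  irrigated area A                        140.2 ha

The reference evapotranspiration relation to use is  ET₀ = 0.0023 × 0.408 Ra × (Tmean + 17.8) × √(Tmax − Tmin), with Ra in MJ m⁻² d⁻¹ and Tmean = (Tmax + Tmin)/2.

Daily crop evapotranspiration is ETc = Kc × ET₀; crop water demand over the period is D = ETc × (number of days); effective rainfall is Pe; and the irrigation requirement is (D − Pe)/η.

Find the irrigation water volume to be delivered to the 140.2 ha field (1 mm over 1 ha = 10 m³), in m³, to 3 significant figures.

41900 m³

Tmean = (25.1 + 10.7)/2 = 17.90 °C
0.408 Ra = 0.408 × 22.0 = 8.9760 mm/d equivalent
ET₀ = 0.0023 × 8.9760 × (17.90 + 17.8) × √14.4 = 0.0023 × 8.9760 × 35.70 × 3.7947 = 2.7968 mm/d
ETc = Kc × ET₀ = 1.09 × 2.7968 = 3.0485 mm/d
Crop demand D = ETc × 7 d = 3.0485 × 7 = 21.340 mm
D − Pe = 21.340 − 3.1 = 18.240 mm
Gross irrigation = 18.240 / 0.61 = 29.902 mm
Volume = 29.902 mm × 140.2 ha × 10 = 41922.6 m³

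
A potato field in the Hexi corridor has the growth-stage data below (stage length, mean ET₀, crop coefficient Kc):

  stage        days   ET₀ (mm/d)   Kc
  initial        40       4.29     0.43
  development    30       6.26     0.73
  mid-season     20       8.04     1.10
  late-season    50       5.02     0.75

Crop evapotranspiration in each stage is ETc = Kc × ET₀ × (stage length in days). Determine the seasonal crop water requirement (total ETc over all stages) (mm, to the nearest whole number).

576 mm

initial: 0.43 × 4.29 × 40 = 73.79 mm
development: 0.73 × 6.26 × 30 = 137.09 mm
mid-season: 1.10 × 8.04 × 20 = 176.88 mm
late-season: 0.75 × 5.02 × 50 = 188.25 mm
Seasonal total = 576.01 mm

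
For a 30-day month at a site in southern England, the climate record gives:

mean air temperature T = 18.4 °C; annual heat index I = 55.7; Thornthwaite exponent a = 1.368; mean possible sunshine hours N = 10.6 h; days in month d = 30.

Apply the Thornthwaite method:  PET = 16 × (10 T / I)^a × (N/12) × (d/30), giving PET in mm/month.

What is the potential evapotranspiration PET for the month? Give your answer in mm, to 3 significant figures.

10T/I = 10 × 18.4 / 55.7 = 3.3034
(10T/I)^a = 3.3034^1.368 = 5.1279
Uncorrected PET = 16 × 5.1279 = 82.046 mm
Correction = (N/12)(d/30) = (10.6/12)(30/30) = 0.8833
PET = 82.046 × 0.8833 = 72.471 mm/month

72.5 mm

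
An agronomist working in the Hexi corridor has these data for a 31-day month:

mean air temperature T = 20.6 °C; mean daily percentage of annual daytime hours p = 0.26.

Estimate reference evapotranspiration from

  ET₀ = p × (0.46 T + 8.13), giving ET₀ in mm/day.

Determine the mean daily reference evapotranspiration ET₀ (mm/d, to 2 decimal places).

4.58 mm/d

ET₀ = 0.26 × (0.46 × 20.6 + 8.13) = 0.26 × 17.606 = 4.5776 mm/d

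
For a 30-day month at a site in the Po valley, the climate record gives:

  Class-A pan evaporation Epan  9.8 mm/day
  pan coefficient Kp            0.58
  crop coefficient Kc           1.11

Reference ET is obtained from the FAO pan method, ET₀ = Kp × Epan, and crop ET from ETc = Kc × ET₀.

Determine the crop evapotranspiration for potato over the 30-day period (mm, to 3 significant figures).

189 mm

ET₀ = 0.58 × 9.8 = 5.6840 mm/d
ETc = Kc × ET₀ = 1.11 × 5.6840 = 6.3092 mm/d
Over 30 days: 6.3092 × 30 = 189.276 mm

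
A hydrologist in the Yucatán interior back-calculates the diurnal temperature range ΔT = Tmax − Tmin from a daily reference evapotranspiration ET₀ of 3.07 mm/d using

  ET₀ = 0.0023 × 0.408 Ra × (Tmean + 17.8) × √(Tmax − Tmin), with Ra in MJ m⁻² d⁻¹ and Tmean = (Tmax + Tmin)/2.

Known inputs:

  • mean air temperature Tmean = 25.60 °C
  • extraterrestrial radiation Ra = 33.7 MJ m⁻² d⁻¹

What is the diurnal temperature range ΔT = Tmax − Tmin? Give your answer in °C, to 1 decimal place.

5.0 °C

√ΔT = ET₀ / [0.0023 × 0.408 × Ra × (Tmean+17.8)] = 3.07 / (0.0023 × 13.7496 × 43.40) = 2.2368
ΔT = 2.2368² = 5.003 °C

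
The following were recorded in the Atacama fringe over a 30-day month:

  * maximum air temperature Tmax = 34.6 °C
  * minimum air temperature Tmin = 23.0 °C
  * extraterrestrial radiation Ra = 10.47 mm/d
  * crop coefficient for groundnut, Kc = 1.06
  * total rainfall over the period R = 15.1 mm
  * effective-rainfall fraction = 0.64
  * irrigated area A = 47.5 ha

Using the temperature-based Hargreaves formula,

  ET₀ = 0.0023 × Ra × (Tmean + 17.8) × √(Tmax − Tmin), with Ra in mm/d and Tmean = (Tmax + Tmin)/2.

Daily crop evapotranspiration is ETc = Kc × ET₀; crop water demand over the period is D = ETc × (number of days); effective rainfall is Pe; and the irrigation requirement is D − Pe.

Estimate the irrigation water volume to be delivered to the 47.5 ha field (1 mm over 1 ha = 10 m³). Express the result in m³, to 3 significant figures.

Tmean = (34.6 + 23.0)/2 = 28.80 °C
ET₀ = 0.0023 × 10.47 × (28.80 + 17.8) × √11.6 = 0.0023 × 10.47 × 46.60 × 3.4059 = 3.8220 mm/d
ETc = Kc × ET₀ = 1.06 × 3.8220 = 4.0513 mm/d
Crop demand D = ETc × 30 d = 4.0513 × 30 = 121.539 mm
Pe = 0.64 × 15.1 = 9.664 mm
D − Pe = 121.539 − 9.664 = 111.875 mm
Volume = 111.875 mm × 47.5 ha × 10 = 53140.6 m³

53100 m³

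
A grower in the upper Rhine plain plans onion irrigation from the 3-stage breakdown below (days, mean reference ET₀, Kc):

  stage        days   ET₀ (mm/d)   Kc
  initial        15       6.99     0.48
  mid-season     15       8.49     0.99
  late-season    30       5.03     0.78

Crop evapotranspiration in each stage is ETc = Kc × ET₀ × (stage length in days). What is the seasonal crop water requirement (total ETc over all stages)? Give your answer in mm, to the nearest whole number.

initial: 0.48 × 6.99 × 15 = 50.33 mm
mid-season: 0.99 × 8.49 × 15 = 126.08 mm
late-season: 0.78 × 5.03 × 30 = 117.70 mm
Seasonal total = 294.11 mm

294 mm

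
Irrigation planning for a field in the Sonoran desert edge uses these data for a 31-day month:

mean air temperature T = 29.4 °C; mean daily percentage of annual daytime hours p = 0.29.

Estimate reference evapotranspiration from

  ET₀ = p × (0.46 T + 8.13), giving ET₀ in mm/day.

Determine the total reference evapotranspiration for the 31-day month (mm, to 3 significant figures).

ET₀ = 0.29 × (0.46 × 29.4 + 8.13) = 0.29 × 21.654 = 6.2797 mm/d
Monthly total = 6.2797 × 31 = 194.671 mm

195 mm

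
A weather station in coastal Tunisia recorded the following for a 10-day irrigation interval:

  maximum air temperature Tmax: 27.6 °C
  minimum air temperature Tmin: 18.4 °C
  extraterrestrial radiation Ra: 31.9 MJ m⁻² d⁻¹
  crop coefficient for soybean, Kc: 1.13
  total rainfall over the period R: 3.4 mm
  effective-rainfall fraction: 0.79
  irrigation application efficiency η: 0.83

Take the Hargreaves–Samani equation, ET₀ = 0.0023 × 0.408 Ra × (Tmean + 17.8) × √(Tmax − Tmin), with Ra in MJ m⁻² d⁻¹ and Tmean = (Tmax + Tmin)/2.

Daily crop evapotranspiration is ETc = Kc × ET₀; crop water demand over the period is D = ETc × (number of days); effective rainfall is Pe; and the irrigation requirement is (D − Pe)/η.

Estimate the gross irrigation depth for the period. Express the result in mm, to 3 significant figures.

47.2 mm

Tmean = (27.6 + 18.4)/2 = 23.00 °C
0.408 Ra = 0.408 × 31.9 = 13.0152 mm/d equivalent
ET₀ = 0.0023 × 13.0152 × (23.00 + 17.8) × √9.2 = 0.0023 × 13.0152 × 40.80 × 3.0332 = 3.7046 mm/d
ETc = Kc × ET₀ = 1.13 × 3.7046 = 4.1862 mm/d
Crop demand D = ETc × 10 d = 4.1862 × 10 = 41.862 mm
Pe = 0.79 × 3.4 = 2.686 mm
D − Pe = 41.862 − 2.686 = 39.176 mm
Gross irrigation = 39.176 / 0.83 = 47.200 mm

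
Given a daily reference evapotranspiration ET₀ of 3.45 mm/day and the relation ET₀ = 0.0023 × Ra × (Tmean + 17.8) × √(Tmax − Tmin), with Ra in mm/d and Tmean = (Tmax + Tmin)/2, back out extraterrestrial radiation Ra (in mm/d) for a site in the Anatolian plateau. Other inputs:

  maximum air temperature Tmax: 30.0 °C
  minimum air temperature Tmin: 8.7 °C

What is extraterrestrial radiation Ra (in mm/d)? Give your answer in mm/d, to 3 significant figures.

Tmean = 19.35 °C; √ΔT = 4.6152
Ra = ET₀ / [0.0023 × (Tmean+17.8) × √ΔT] = 3.45 / (0.0023 × 37.15 × 4.6152) = 8.749 mm/d

8.75 mm/d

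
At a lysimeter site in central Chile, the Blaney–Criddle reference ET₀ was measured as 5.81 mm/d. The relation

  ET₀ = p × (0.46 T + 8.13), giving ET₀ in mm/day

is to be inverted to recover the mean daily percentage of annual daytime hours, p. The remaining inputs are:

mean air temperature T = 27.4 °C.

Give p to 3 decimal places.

0.280

p = ET₀ / (0.46 T + 8.13) = 5.81 / (0.46 × 27.4 + 8.13) = 5.81 / 20.734 = 0.2802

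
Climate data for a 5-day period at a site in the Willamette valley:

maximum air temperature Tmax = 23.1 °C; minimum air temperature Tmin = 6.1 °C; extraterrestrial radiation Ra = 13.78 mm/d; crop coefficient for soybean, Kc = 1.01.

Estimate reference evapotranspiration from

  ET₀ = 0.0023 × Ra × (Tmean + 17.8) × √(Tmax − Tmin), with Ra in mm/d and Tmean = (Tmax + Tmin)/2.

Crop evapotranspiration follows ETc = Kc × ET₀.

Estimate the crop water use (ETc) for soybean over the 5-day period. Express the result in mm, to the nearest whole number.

Tmean = (23.1 + 6.1)/2 = 14.60 °C
ET₀ = 0.0023 × 13.78 × (14.60 + 17.8) × √17.0 = 0.0023 × 13.78 × 32.40 × 4.1231 = 4.2340 mm/d
ETc = Kc × ET₀ = 1.01 × 4.2340 = 4.2763 mm/d
Over 5 days: 4.2763 × 5 = 21.382 mm

21 mm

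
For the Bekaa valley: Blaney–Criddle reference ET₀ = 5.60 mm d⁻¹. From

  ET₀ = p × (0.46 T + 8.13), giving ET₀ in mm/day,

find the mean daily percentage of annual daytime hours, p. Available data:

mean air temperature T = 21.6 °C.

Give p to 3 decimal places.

0.310

p = ET₀ / (0.46 T + 8.13) = 5.60 / (0.46 × 21.6 + 8.13) = 5.60 / 18.066 = 0.3100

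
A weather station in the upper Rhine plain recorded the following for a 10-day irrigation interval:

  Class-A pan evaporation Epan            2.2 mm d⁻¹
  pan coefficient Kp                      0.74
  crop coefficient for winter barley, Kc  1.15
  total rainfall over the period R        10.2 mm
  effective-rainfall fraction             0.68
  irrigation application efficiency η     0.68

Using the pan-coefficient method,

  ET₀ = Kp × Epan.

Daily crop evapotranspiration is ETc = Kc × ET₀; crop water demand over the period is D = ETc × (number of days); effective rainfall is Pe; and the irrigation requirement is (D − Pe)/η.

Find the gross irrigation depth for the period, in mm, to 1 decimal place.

17.3 mm

ET₀ = 0.74 × 2.2 = 1.6280 mm/d
ETc = Kc × ET₀ = 1.15 × 1.6280 = 1.8722 mm/d
Crop demand D = ETc × 10 d = 1.8722 × 10 = 18.722 mm
Pe = 0.68 × 10.2 = 6.936 mm
D − Pe = 18.722 − 6.936 = 11.786 mm
Gross irrigation = 11.786 / 0.68 = 17.332 mm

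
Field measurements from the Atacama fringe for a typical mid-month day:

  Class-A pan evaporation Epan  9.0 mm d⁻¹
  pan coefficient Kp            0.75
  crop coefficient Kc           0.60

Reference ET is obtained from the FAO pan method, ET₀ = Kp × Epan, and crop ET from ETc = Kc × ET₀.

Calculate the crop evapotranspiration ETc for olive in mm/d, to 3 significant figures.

ET₀ = 0.75 × 9.0 = 6.7500 mm/d
ETc = Kc × ET₀ = 0.60 × 6.7500 = 4.0500 mm/d

4.05 mm/d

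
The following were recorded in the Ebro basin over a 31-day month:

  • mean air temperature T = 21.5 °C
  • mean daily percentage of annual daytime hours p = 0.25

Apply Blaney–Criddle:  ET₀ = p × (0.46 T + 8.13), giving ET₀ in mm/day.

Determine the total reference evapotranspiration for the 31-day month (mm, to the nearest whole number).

140 mm

ET₀ = 0.25 × (0.46 × 21.5 + 8.13) = 0.25 × 18.020 = 4.5050 mm/d
Monthly total = 4.5050 × 31 = 139.655 mm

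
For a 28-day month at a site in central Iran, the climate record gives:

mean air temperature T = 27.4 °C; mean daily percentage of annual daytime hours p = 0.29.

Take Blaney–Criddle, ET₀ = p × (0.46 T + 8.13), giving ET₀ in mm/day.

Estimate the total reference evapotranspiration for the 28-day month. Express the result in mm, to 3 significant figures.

168 mm

ET₀ = 0.29 × (0.46 × 27.4 + 8.13) = 0.29 × 20.734 = 6.0129 mm/d
Monthly total = 6.0129 × 28 = 168.361 mm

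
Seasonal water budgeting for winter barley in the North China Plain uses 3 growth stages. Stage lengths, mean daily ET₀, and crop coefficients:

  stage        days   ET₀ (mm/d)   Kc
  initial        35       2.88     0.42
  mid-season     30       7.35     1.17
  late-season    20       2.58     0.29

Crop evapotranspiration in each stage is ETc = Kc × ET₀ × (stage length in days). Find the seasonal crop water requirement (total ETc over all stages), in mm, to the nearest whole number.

initial: 0.42 × 2.88 × 35 = 42.34 mm
mid-season: 1.17 × 7.35 × 30 = 257.99 mm
late-season: 0.29 × 2.58 × 20 = 14.96 mm
Seasonal total = 315.29 mm

315 mm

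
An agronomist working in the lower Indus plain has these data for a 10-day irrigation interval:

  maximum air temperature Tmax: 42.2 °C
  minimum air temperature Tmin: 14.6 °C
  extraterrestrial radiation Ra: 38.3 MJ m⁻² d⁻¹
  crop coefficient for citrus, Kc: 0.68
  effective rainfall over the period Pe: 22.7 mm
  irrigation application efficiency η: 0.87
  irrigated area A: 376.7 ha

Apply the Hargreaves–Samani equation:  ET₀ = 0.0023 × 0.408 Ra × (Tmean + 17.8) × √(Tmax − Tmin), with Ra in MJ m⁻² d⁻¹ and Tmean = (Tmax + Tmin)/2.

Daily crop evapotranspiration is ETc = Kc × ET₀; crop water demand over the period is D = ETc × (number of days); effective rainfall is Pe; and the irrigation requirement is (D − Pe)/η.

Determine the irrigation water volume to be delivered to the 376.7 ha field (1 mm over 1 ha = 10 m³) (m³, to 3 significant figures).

Tmean = (42.2 + 14.6)/2 = 28.40 °C
0.408 Ra = 0.408 × 38.3 = 15.6264 mm/d equivalent
ET₀ = 0.0023 × 15.6264 × (28.40 + 17.8) × √27.6 = 0.0023 × 15.6264 × 46.20 × 5.2536 = 8.7234 mm/d
ETc = Kc × ET₀ = 0.68 × 8.7234 = 5.9319 mm/d
Crop demand D = ETc × 10 d = 5.9319 × 10 = 59.319 mm
D − Pe = 59.319 − 22.7 = 36.619 mm
Gross irrigation = 36.619 / 0.87 = 42.091 mm
Volume = 42.091 mm × 376.7 ha × 10 = 158556.8 m³

159000 m³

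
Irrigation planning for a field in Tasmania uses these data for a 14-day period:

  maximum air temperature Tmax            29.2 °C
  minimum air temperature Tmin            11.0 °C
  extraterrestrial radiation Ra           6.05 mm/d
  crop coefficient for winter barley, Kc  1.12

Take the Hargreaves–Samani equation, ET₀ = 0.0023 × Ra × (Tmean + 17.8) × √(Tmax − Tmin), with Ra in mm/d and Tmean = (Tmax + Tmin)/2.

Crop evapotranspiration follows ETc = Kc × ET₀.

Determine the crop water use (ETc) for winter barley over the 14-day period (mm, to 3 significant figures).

Tmean = (29.2 + 11.0)/2 = 20.10 °C
ET₀ = 0.0023 × 6.05 × (20.10 + 17.8) × √18.2 = 0.0023 × 6.05 × 37.90 × 4.2661 = 2.2498 mm/d
ETc = Kc × ET₀ = 1.12 × 2.2498 = 2.5198 mm/d
Over 14 days: 2.5198 × 14 = 35.277 mm

35.3 mm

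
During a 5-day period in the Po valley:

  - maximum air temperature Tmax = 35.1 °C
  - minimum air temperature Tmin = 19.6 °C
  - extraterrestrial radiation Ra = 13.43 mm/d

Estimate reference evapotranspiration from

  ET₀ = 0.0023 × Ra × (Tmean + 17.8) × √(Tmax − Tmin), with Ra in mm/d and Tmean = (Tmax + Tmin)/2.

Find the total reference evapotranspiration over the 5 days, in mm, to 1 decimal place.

27.5 mm

Tmean = (35.1 + 19.6)/2 = 27.35 °C
ET₀ = 0.0023 × 13.43 × (27.35 + 17.8) × √15.5 = 0.0023 × 13.43 × 45.15 × 3.9370 = 5.4907 mm/d
Over 5 days: 5.4907 × 5 = 27.454 mm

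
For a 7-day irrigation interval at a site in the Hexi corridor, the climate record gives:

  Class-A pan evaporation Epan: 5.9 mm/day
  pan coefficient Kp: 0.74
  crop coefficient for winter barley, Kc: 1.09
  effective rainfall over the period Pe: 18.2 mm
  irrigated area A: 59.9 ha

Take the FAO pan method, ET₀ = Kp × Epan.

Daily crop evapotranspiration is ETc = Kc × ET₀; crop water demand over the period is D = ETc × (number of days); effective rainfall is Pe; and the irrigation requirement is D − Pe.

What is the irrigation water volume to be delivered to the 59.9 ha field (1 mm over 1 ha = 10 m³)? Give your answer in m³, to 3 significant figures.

9050 m³

ET₀ = 0.74 × 5.9 = 4.3660 mm/d
ETc = Kc × ET₀ = 1.09 × 4.3660 = 4.7589 mm/d
Crop demand D = ETc × 7 d = 4.7589 × 7 = 33.312 mm
D − Pe = 33.312 − 18.2 = 15.112 mm
Volume = 15.112 mm × 59.9 ha × 10 = 9052.1 m³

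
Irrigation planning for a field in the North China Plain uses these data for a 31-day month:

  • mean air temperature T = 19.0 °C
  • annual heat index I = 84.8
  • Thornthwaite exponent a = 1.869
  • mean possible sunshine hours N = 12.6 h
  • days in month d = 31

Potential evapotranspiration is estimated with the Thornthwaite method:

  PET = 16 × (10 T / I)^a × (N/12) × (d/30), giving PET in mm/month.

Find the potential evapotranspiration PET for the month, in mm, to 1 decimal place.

78.4 mm

10T/I = 10 × 19.0 / 84.8 = 2.2406
(10T/I)^a = 2.2406^1.869 = 4.5168
Uncorrected PET = 16 × 4.5168 = 72.269 mm
Correction = (N/12)(d/30) = (12.6/12)(31/30) = 1.0850
PET = 72.269 × 1.0850 = 78.412 mm/month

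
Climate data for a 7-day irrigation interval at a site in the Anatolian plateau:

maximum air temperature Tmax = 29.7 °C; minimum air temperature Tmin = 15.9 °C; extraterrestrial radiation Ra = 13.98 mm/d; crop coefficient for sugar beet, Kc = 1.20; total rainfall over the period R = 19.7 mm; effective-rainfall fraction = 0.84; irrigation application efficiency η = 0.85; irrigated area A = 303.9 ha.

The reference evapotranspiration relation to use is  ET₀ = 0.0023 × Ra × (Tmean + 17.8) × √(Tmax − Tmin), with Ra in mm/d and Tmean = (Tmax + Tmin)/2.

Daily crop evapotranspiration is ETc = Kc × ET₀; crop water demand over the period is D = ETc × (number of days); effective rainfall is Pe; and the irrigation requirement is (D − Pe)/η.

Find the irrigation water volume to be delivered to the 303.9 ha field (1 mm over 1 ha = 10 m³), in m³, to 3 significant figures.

86500 m³

Tmean = (29.7 + 15.9)/2 = 22.80 °C
ET₀ = 0.0023 × 13.98 × (22.80 + 17.8) × √13.8 = 0.0023 × 13.98 × 40.60 × 3.7148 = 4.8495 mm/d
ETc = Kc × ET₀ = 1.20 × 4.8495 = 5.8194 mm/d
Crop demand D = ETc × 7 d = 5.8194 × 7 = 40.736 mm
Pe = 0.84 × 19.7 = 16.548 mm
D − Pe = 40.736 − 16.548 = 24.188 mm
Gross irrigation = 24.188 / 0.85 = 28.456 mm
Volume = 28.456 mm × 303.9 ha × 10 = 86477.8 m³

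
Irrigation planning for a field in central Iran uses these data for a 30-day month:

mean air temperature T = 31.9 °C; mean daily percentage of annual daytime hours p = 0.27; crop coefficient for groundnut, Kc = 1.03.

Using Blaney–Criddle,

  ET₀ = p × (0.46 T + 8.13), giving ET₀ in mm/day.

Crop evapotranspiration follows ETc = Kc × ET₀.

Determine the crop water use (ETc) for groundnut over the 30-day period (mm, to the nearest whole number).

190 mm

ET₀ = 0.27 × (0.46 × 31.9 + 8.13) = 0.27 × 22.804 = 6.1571 mm/d
ETc = Kc × ET₀ = 1.03 × 6.1571 = 6.3418 mm/d
Over 30 days: 6.3418 × 30 = 190.254 mm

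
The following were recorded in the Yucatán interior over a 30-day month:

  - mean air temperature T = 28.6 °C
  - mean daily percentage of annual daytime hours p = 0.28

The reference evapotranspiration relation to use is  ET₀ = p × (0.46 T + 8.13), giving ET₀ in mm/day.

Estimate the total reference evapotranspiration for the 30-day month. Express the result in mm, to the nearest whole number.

179 mm

ET₀ = 0.28 × (0.46 × 28.6 + 8.13) = 0.28 × 21.286 = 5.9601 mm/d
Monthly total = 5.9601 × 30 = 178.803 mm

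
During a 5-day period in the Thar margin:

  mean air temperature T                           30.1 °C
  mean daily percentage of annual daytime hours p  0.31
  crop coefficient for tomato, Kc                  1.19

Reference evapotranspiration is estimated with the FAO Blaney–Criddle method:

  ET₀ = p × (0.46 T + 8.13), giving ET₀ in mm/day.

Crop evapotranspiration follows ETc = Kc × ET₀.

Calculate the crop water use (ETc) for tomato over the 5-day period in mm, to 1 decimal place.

ET₀ = 0.31 × (0.46 × 30.1 + 8.13) = 0.31 × 21.976 = 6.8126 mm/d
ETc = Kc × ET₀ = 1.19 × 6.8126 = 8.1070 mm/d
Over 5 days: 8.1070 × 5 = 40.535 mm

40.5 mm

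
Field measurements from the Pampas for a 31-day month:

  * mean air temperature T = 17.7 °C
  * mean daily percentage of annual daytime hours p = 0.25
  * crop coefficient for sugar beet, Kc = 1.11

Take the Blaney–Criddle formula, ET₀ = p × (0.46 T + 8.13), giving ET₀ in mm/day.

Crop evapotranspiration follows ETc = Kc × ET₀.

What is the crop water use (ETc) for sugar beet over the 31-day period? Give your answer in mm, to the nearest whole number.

ET₀ = 0.25 × (0.46 × 17.7 + 8.13) = 0.25 × 16.272 = 4.0680 mm/d
ETc = Kc × ET₀ = 1.11 × 4.0680 = 4.5155 mm/d
Over 31 days: 4.5155 × 31 = 139.981 mm

140 mm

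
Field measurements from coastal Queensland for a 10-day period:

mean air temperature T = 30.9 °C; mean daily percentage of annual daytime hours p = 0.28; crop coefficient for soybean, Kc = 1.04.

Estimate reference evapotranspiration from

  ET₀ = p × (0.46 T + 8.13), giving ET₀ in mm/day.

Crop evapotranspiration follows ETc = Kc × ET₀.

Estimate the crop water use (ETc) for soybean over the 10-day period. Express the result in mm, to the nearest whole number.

ET₀ = 0.28 × (0.46 × 30.9 + 8.13) = 0.28 × 22.344 = 6.2563 mm/d
ETc = Kc × ET₀ = 1.04 × 6.2563 = 6.5066 mm/d
Over 10 days: 6.5066 × 10 = 65.066 mm

65 mm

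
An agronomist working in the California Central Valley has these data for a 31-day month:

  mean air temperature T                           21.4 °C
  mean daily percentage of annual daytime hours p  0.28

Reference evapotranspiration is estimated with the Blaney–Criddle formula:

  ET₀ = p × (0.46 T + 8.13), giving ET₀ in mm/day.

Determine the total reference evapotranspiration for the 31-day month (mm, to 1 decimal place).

ET₀ = 0.28 × (0.46 × 21.4 + 8.13) = 0.28 × 17.974 = 5.0327 mm/d
Monthly total = 5.0327 × 31 = 156.014 mm

156.0 mm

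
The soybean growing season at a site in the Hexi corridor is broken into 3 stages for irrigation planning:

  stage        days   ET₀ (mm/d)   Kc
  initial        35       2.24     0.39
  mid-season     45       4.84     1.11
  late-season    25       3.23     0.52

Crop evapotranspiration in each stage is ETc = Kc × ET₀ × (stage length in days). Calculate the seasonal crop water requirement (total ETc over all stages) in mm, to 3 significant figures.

initial: 0.39 × 2.24 × 35 = 30.58 mm
mid-season: 1.11 × 4.84 × 45 = 241.76 mm
late-season: 0.52 × 3.23 × 25 = 41.99 mm
Seasonal total = 314.33 mm

314 mm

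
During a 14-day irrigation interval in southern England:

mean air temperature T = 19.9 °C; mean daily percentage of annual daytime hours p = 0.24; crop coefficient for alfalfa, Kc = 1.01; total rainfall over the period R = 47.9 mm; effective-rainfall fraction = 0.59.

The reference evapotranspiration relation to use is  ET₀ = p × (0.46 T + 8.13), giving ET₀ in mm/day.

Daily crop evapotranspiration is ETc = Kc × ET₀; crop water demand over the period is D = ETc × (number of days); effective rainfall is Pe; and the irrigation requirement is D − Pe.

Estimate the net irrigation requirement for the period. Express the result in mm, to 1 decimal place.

ET₀ = 0.24 × (0.46 × 19.9 + 8.13) = 0.24 × 17.284 = 4.1482 mm/d
ETc = Kc × ET₀ = 1.01 × 4.1482 = 4.1897 mm/d
Crop demand D = ETc × 14 d = 4.1897 × 14 = 58.656 mm
Pe = 0.59 × 47.9 = 28.261 mm
D − Pe = 58.656 − 28.261 = 30.395 mm

30.4 mm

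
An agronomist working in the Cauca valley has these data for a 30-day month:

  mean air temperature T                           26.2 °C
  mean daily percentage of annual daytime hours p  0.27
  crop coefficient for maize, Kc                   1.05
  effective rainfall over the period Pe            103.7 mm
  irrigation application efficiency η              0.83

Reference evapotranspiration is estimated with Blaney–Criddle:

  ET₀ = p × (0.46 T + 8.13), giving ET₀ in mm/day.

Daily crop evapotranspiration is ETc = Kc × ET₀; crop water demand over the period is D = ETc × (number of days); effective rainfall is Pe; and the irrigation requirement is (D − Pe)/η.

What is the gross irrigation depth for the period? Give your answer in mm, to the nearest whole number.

ET₀ = 0.27 × (0.46 × 26.2 + 8.13) = 0.27 × 20.182 = 5.4491 mm/d
ETc = Kc × ET₀ = 1.05 × 5.4491 = 5.7216 mm/d
Crop demand D = ETc × 30 d = 5.7216 × 30 = 171.648 mm
D − Pe = 171.648 − 103.7 = 67.948 mm
Gross irrigation = 67.948 / 0.83 = 81.865 mm

82 mm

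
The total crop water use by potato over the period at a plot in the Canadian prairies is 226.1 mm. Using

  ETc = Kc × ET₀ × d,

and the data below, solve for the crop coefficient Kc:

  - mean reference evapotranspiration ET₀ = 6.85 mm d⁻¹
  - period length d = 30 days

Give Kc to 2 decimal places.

ETc = Kc × ET₀ × d  ⇒  Kc = ETc / (ET₀ × d)
Kc = 226.1 / (6.85 × 30) = 226.1 / 205.50 = 1.1002

1.10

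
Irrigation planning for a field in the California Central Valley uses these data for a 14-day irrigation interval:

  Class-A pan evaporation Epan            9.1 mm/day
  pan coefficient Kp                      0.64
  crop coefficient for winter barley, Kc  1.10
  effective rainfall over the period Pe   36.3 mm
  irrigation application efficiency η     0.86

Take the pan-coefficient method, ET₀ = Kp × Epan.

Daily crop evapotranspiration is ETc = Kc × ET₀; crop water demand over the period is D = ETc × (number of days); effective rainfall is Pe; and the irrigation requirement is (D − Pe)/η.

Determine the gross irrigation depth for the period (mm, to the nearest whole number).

ET₀ = 0.64 × 9.1 = 5.8240 mm/d
ETc = Kc × ET₀ = 1.10 × 5.8240 = 6.4064 mm/d
Crop demand D = ETc × 14 d = 6.4064 × 14 = 89.690 mm
D − Pe = 89.690 − 36.3 = 53.390 mm
Gross irrigation = 53.390 / 0.86 = 62.081 mm

62 mm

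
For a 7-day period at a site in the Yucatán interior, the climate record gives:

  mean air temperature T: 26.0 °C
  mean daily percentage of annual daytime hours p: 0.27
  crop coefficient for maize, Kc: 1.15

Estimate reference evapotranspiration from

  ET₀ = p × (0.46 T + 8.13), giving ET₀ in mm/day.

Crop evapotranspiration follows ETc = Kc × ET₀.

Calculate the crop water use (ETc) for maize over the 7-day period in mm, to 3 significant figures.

ET₀ = 0.27 × (0.46 × 26.0 + 8.13) = 0.27 × 20.090 = 5.4243 mm/d
ETc = Kc × ET₀ = 1.15 × 5.4243 = 6.2379 mm/d
Over 7 days: 6.2379 × 7 = 43.665 mm

43.7 mm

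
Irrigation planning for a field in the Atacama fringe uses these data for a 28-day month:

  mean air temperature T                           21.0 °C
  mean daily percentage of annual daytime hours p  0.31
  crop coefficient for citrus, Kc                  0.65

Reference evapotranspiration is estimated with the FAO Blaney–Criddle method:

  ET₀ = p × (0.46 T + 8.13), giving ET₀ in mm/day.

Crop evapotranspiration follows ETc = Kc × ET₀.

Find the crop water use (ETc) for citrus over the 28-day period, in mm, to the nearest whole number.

100 mm

ET₀ = 0.31 × (0.46 × 21.0 + 8.13) = 0.31 × 17.790 = 5.5149 mm/d
ETc = Kc × ET₀ = 0.65 × 5.5149 = 3.5847 mm/d
Over 28 days: 3.5847 × 28 = 100.372 mm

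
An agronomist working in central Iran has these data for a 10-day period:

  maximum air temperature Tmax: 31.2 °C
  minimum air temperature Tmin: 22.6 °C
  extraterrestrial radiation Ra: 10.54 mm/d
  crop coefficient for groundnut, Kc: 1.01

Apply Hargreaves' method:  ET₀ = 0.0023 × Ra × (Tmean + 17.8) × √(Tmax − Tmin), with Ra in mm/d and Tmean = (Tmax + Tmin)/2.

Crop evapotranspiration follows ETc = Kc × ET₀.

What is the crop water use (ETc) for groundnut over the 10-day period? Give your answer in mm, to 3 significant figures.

Tmean = (31.2 + 22.6)/2 = 26.90 °C
ET₀ = 0.0023 × 10.54 × (26.90 + 17.8) × √8.6 = 0.0023 × 10.54 × 44.70 × 2.9326 = 3.1778 mm/d
ETc = Kc × ET₀ = 1.01 × 3.1778 = 3.2096 mm/d
Over 10 days: 3.2096 × 10 = 32.096 mm

32.1 mm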